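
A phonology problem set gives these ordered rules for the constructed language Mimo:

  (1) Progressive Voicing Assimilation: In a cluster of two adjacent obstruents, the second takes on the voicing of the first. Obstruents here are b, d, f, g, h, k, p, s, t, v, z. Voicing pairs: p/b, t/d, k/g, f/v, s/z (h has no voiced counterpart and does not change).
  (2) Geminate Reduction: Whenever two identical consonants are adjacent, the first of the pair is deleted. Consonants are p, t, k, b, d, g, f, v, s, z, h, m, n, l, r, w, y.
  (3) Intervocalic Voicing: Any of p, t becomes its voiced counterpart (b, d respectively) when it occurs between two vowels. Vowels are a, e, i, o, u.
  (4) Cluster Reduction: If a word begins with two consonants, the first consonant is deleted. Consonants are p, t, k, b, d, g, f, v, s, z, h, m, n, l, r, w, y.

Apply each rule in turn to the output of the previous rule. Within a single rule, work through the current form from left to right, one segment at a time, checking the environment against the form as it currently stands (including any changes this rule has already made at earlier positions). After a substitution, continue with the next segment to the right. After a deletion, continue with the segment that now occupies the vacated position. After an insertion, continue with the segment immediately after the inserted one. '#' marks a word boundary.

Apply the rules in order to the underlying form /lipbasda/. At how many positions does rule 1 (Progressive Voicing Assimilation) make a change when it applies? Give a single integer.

(1) Progressive Voicing Assimilation: [lipbasda] → [lippasta]
(2) Geminate Reduction: [lippasta] → [lipasta]
(3) Intervocalic Voicing: [lipasta] → [libasta]
(4) Cluster Reduction: no change — [libasta]
Rule 1 changed 2 position(s).

2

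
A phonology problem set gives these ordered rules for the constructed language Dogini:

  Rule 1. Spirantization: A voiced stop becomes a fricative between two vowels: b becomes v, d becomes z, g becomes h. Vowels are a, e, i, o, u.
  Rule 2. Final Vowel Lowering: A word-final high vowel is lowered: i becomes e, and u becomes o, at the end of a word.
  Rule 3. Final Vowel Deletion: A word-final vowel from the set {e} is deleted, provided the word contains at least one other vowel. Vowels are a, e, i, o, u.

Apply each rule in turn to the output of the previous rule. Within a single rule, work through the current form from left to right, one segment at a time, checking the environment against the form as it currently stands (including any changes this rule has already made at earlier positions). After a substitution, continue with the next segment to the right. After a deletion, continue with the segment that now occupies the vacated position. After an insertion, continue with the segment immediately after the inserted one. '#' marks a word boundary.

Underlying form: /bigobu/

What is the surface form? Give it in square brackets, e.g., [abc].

[bihovo]

Rule 1 Spirantization: [bigobu] → [bihovu]
Rule 2 Final Vowel Lowering: [bihovu] → [bihovo]
Rule 3 Final Vowel Deletion: no change — [bihovo]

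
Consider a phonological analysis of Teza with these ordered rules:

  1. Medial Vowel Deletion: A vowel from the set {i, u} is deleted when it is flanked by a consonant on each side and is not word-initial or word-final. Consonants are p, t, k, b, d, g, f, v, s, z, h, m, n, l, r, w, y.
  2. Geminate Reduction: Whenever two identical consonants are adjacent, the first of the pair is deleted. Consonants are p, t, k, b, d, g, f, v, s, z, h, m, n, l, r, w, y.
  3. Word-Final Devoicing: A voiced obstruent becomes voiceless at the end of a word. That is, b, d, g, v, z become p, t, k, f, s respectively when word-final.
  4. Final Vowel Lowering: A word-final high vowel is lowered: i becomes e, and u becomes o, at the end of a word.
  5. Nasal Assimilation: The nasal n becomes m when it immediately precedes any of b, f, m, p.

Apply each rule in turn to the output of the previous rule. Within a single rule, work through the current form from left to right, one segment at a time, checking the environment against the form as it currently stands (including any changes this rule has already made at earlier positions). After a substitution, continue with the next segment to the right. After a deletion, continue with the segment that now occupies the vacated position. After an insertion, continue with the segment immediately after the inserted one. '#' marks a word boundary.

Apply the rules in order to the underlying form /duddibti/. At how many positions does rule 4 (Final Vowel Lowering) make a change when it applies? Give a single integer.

1

1 Medial Vowel Deletion: [duddibti] → [dddbti]
2 Geminate Reduction: [dddbti] → [dbti]
3 Word-Final Devoicing: no change — [dbti]
4 Final Vowel Lowering: [dbti] → [dbte]
5 Nasal Assimilation: no change — [dbte]
Rule 4 changed 1 position(s).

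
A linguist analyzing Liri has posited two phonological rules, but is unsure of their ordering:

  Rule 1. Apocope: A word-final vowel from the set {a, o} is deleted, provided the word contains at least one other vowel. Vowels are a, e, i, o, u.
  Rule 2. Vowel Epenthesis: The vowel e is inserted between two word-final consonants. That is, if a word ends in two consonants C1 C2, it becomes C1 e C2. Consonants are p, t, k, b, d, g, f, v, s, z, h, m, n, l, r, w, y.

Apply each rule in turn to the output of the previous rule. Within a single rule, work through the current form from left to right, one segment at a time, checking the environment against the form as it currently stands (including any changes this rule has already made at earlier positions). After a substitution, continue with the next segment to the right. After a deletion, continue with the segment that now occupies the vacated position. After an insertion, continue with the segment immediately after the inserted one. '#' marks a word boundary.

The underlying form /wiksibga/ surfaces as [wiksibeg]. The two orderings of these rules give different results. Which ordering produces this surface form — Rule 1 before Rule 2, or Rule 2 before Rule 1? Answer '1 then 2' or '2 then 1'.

1 then 2

Order 1 then 2:
  1 Apocope: [wiksibga] → [wiksibg]
  2 Vowel Epenthesis: [wiksibg] → [wiksibeg]
  result: [wiksibeg]
Order 2 then 1:
  2 Vowel Epenthesis: no change — [wiksibga]
  1 Apocope: [wiksibga] → [wiksibg]
  result: [wiksibg]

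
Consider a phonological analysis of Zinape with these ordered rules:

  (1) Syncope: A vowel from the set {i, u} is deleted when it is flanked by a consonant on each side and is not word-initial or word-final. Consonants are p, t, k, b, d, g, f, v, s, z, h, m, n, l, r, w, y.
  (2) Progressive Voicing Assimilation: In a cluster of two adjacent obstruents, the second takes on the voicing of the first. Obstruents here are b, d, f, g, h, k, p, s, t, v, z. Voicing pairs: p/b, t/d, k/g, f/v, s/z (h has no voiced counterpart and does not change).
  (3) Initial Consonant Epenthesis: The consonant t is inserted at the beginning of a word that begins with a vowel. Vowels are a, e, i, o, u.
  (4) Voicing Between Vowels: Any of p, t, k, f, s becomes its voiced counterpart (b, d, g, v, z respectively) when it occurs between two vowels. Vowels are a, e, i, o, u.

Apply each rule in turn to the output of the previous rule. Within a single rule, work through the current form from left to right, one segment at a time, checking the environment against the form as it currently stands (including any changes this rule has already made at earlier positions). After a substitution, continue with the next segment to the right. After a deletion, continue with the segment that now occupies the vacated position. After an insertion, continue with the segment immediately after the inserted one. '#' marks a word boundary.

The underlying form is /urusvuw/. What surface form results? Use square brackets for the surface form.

(1) Syncope: [urusvuw] → [ursvw]
(2) Progressive Voicing Assimilation: [ursvw] → [ursfw]
(3) Initial Consonant Epenthesis: [ursfw] → [tursfw]
(4) Voicing Between Vowels: no change — [tursfw]

[tursfw]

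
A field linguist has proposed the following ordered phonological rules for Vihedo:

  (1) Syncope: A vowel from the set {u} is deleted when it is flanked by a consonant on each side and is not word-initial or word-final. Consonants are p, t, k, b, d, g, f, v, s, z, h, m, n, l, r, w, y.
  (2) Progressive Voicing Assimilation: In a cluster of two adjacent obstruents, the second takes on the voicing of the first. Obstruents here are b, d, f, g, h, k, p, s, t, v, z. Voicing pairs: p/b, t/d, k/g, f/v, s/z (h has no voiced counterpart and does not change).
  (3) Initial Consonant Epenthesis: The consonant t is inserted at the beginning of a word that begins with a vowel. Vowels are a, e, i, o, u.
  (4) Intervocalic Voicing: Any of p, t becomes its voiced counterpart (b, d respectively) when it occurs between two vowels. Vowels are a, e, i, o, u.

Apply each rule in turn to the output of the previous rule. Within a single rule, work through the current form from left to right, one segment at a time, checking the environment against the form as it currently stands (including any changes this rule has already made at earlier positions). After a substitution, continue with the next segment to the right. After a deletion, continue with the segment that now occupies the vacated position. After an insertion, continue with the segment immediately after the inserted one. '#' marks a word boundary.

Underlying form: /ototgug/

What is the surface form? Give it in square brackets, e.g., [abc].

(1) Syncope: [ototgug] → [ototgg]
(2) Progressive Voicing Assimilation: [ototgg] → [ototkk]
(3) Initial Consonant Epenthesis: [ototkk] → [tototkk]
(4) Intervocalic Voicing: [tototkk] → [todotkk]

[todotkk]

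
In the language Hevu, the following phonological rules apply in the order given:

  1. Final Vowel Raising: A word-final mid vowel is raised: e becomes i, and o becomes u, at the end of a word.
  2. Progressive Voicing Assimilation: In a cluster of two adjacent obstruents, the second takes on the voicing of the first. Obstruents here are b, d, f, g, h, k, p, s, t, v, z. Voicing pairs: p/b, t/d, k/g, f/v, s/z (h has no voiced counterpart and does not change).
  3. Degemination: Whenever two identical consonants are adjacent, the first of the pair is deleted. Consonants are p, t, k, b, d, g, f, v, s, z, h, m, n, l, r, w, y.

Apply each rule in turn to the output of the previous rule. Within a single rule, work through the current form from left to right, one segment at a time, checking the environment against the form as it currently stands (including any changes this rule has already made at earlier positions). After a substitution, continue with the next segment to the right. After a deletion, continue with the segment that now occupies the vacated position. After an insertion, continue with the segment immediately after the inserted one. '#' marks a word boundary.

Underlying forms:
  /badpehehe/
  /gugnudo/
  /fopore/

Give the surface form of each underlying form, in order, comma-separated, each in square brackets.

/badpehehe/:
  1 Final Vowel Raising: [badpehehe] → [badpehehi]
  2 Progressive Voicing Assimilation: [badpehehi] → [badbehehi]
  3 Degemination: no change — [badbehehi]
/gugnudo/:
  1 Final Vowel Raising: [gugnudo] → [gugnudu]
  2 Progressive Voicing Assimilation: no change — [gugnudu]
  3 Degemination: no change — [gugnudu]
/fopore/:
  1 Final Vowel Raising: [fopore] → [fopori]
  2 Progressive Voicing Assimilation: no change — [fopori]
  3 Degemination: no change — [fopori]

[badbehehi], [gugnudu], [fopori]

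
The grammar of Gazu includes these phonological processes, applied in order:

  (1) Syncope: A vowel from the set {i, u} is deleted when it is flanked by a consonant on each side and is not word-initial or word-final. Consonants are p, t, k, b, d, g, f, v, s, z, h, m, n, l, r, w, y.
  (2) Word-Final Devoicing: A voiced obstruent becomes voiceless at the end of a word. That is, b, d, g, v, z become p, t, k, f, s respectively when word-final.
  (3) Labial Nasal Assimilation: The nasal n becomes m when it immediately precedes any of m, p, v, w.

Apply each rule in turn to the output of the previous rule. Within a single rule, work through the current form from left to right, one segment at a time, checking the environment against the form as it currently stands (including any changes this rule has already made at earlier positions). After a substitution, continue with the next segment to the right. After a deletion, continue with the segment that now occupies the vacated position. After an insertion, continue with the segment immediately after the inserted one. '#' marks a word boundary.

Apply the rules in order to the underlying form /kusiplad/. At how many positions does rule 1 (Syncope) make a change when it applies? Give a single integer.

2

(1) Syncope: [kusiplad] → [ksplad]
(2) Word-Final Devoicing: [ksplad] → [ksplat]
(3) Labial Nasal Assimilation: no change — [ksplat]
Rule 1 changed 2 position(s).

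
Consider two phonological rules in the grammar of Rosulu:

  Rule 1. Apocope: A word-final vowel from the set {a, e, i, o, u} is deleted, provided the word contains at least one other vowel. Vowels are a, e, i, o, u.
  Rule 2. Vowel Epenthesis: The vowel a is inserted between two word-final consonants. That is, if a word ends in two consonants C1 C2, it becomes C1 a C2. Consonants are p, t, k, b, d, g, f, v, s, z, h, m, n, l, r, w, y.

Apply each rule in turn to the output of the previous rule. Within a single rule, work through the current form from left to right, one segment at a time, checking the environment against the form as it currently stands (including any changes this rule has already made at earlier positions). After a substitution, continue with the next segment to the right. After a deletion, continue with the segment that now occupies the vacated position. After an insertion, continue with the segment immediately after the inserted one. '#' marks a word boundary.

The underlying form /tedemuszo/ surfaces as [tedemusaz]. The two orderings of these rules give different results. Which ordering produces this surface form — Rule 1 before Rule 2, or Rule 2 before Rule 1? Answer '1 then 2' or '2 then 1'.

Order 1 then 2:
  1 Apocope: [tedemuszo] → [tedemusz]
  2 Vowel Epenthesis: [tedemusz] → [tedemusaz]
  result: [tedemusaz]
Order 2 then 1:
  2 Vowel Epenthesis: no change — [tedemuszo]
  1 Apocope: [tedemuszo] → [tedemusz]
  result: [tedemusz]

1 then 2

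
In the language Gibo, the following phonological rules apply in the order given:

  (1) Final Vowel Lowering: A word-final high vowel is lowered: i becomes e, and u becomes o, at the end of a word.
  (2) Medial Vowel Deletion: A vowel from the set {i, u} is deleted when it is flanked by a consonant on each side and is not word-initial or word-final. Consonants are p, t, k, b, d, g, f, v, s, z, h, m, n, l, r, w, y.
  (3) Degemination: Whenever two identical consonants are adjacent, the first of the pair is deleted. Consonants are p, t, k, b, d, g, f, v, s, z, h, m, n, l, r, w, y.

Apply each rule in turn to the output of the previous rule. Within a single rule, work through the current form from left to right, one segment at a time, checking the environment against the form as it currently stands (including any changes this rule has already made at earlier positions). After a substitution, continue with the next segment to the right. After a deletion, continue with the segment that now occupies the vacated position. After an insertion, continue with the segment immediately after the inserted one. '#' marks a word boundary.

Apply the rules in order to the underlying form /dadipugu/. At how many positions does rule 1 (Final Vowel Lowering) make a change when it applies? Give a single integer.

(1) Final Vowel Lowering: [dadipugu] → [dadipugo]
(2) Medial Vowel Deletion: [dadipugo] → [dadpgo]
(3) Degemination: no change — [dadpgo]
Rule 1 changed 1 position(s).

1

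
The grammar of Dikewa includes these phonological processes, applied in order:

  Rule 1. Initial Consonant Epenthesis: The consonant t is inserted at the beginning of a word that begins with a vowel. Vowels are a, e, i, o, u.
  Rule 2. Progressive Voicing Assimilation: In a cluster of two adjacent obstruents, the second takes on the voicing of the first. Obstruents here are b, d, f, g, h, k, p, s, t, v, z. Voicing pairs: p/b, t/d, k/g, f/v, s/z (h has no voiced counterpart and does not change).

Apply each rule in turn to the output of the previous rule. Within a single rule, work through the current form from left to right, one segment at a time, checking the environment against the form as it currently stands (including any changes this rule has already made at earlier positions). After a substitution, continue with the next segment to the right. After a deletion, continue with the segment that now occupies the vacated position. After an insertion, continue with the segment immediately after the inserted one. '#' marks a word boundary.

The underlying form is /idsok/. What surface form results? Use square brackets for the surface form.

Rule 1 Initial Consonant Epenthesis: [idsok] → [tidsok]
Rule 2 Progressive Voicing Assimilation: [tidsok] → [tidzok]

[tidzok]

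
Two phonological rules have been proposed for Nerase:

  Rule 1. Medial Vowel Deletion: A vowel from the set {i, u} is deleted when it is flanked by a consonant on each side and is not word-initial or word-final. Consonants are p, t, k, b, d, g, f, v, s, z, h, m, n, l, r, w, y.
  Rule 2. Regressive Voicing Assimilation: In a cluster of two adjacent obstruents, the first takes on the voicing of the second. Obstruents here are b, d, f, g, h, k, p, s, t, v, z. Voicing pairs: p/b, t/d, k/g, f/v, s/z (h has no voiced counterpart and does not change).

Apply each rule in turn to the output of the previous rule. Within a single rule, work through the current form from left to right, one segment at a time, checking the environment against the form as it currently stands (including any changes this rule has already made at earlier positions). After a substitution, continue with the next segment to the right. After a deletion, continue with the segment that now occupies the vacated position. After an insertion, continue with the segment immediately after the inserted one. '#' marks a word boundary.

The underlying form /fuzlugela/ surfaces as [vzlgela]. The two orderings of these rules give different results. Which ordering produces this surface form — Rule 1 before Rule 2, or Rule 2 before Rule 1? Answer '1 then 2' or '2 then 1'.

1 then 2

Order 1 then 2:
  1 Medial Vowel Deletion: [fuzlugela] → [fzlgela]
  2 Regressive Voicing Assimilation: [fzlgela] → [vzlgela]
  result: [vzlgela]
Order 2 then 1:
  2 Regressive Voicing Assimilation: no change — [fuzlugela]
  1 Medial Vowel Deletion: [fuzlugela] → [fzlgela]
  result: [fzlgela]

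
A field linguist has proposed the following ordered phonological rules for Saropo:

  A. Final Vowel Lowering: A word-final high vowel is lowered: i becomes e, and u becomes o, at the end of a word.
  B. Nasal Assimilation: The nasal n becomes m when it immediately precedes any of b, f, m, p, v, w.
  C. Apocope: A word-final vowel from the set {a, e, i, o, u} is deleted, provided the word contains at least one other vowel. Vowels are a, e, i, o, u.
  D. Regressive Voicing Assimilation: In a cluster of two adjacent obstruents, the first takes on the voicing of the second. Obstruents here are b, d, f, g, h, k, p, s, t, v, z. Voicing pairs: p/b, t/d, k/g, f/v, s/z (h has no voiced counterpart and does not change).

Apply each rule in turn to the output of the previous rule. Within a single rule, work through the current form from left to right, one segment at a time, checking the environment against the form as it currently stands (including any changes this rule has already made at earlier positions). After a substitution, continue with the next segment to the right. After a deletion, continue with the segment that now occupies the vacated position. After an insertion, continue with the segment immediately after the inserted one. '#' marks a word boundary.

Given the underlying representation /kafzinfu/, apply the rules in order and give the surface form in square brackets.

[kavzimf]

A Final Vowel Lowering: [kafzinfu] → [kafzinfo]
B Nasal Assimilation: [kafzinfo] → [kafzimfo]
C Apocope: [kafzimfo] → [kafzimf]
D Regressive Voicing Assimilation: [kafzimf] → [kavzimf]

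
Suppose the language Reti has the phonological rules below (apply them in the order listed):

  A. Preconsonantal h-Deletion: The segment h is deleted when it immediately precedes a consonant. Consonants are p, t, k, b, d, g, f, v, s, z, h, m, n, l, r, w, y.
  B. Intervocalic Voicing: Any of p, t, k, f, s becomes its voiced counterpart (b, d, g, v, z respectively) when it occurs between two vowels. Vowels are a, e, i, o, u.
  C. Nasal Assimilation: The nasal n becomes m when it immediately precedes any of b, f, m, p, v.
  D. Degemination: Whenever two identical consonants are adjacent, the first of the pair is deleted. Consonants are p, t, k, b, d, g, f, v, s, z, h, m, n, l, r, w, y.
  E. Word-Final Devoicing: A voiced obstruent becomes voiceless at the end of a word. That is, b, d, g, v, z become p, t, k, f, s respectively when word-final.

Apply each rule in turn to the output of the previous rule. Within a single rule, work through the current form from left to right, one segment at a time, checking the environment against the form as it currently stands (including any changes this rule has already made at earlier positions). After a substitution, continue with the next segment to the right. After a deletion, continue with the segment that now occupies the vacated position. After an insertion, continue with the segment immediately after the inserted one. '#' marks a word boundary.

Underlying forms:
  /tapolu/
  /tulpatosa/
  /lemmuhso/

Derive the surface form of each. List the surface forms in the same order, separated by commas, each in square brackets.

/tapolu/:
  A Preconsonantal h-Deletion: no change — [tapolu]
  B Intervocalic Voicing: [tapolu] → [tabolu]
  C Nasal Assimilation: no change — [tabolu]
  D Degemination: no change — [tabolu]
  E Word-Final Devoicing: no change — [tabolu]
/tulpatosa/:
  A Preconsonantal h-Deletion: no change — [tulpatosa]
  B Intervocalic Voicing: [tulpatosa] → [tulpadoza]
  C Nasal Assimilation: no change — [tulpadoza]
  D Degemination: no change — [tulpadoza]
  E Word-Final Devoicing: no change — [tulpadoza]
/lemmuhso/:
  A Preconsonantal h-Deletion: [lemmuhso] → [lemmuso]
  B Intervocalic Voicing: [lemmuso] → [lemmuzo]
  C Nasal Assimilation: no change — [lemmuzo]
  D Degemination: [lemmuzo] → [lemuzo]
  E Word-Final Devoicing: no change — [lemuzo]

[tabolu], [tulpadoza], [lemuzo]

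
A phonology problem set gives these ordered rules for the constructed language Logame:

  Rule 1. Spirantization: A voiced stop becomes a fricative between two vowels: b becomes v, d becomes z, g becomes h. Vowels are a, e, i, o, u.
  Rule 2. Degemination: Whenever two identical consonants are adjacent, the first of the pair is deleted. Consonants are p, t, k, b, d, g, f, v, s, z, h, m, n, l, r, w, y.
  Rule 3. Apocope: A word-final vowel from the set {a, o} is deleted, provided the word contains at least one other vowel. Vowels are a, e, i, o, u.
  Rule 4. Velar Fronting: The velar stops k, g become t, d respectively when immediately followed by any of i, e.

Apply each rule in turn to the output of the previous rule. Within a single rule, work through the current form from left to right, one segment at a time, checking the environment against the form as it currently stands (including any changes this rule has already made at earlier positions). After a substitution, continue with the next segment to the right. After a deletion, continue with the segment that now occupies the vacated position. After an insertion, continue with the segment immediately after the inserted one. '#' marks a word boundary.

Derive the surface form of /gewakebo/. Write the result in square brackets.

Rule 1 Spirantization: [gewakebo] → [gewakevo]
Rule 2 Degemination: no change — [gewakevo]
Rule 3 Apocope: [gewakevo] → [gewakev]
Rule 4 Velar Fronting: [gewakev] → [dewatev]

[dewatev]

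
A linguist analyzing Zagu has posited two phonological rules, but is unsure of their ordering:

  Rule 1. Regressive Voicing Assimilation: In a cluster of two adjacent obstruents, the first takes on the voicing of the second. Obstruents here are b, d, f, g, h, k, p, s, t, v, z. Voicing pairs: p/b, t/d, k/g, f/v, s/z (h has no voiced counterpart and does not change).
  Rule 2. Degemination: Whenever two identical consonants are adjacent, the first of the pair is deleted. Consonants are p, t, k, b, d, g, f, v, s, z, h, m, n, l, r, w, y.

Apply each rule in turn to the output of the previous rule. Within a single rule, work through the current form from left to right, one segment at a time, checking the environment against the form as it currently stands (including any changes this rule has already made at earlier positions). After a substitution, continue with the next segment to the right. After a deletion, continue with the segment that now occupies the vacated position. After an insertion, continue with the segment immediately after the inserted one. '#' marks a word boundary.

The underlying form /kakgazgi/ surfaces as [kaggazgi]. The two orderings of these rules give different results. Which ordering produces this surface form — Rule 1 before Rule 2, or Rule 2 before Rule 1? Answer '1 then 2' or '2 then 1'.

2 then 1

Order 1 then 2:
  1 Regressive Voicing Assimilation: [kakgazgi] → [kaggazgi]
  2 Degemination: [kaggazgi] → [kagazgi]
  result: [kagazgi]
Order 2 then 1:
  2 Degemination: no change — [kakgazgi]
  1 Regressive Voicing Assimilation: [kakgazgi] → [kaggazgi]
  result: [kaggazgi]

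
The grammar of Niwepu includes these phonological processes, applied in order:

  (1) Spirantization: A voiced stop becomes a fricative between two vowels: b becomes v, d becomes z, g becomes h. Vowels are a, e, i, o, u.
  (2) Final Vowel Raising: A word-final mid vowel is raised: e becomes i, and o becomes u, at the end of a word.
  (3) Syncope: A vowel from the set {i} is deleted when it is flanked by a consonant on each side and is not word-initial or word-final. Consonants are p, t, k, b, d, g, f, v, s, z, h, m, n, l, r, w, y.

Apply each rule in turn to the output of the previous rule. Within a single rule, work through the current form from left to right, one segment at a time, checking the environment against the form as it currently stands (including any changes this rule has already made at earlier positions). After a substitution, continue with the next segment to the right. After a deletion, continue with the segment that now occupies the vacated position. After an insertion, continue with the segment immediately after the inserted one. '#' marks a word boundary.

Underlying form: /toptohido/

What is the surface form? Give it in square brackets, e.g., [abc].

[toptohzu]

(1) Spirantization: [toptohido] → [toptohizo]
(2) Final Vowel Raising: [toptohizo] → [toptohizu]
(3) Syncope: [toptohizu] → [toptohzu]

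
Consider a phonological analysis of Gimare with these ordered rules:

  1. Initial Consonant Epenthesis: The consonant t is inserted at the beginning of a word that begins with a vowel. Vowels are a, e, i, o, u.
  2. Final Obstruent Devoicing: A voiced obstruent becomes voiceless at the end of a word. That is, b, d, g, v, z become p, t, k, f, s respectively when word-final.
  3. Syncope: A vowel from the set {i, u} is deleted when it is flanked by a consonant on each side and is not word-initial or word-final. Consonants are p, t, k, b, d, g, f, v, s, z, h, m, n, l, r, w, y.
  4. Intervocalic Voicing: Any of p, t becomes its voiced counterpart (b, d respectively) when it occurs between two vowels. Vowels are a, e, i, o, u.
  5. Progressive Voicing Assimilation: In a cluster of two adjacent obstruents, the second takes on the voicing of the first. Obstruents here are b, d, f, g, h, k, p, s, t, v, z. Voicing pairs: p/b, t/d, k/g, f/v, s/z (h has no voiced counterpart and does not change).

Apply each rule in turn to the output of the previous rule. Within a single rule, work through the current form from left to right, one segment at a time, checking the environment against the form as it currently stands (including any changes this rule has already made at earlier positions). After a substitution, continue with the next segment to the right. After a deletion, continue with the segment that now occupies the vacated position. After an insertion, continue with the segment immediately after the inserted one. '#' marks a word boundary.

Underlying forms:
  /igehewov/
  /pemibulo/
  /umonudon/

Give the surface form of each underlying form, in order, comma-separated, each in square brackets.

/igehewov/:
  1 Initial Consonant Epenthesis: [igehewov] → [tigehewov]
  2 Final Obstruent Devoicing: [tigehewov] → [tigehewof]
  3 Syncope: [tigehewof] → [tgehewof]
  4 Intervocalic Voicing: no change — [tgehewof]
  5 Progressive Voicing Assimilation: [tgehewof] → [tkehewof]
/pemibulo/:
  1 Initial Consonant Epenthesis: no change — [pemibulo]
  2 Final Obstruent Devoicing: no change — [pemibulo]
  3 Syncope: [pemibulo] → [pemblo]
  4 Intervocalic Voicing: no change — [pemblo]
  5 Progressive Voicing Assimilation: no change — [pemblo]
/umonudon/:
  1 Initial Consonant Epenthesis: [umonudon] → [tumonudon]
  2 Final Obstruent Devoicing: no change — [tumonudon]
  3 Syncope: [tumonudon] → [tmondon]
  4 Intervocalic Voicing: no change — [tmondon]
  5 Progressive Voicing Assimilation: no change — [tmondon]

[tkehewof], [pemblo], [tmondon]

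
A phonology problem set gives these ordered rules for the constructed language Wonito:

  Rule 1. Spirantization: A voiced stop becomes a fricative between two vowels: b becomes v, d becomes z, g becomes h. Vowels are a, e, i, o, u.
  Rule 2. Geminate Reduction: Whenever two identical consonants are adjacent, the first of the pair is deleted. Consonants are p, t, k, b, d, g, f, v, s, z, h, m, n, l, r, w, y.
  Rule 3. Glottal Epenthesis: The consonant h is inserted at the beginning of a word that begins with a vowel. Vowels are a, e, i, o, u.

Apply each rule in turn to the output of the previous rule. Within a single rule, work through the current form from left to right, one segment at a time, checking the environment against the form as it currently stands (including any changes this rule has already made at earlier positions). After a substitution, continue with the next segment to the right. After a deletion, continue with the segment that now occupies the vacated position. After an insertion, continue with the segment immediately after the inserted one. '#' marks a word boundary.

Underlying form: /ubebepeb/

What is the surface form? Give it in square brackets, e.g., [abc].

[huvevepeb]

Rule 1 Spirantization: [ubebepeb] → [uvevepeb]
Rule 2 Geminate Reduction: no change — [uvevepeb]
Rule 3 Glottal Epenthesis: [uvevepeb] → [huvevepeb]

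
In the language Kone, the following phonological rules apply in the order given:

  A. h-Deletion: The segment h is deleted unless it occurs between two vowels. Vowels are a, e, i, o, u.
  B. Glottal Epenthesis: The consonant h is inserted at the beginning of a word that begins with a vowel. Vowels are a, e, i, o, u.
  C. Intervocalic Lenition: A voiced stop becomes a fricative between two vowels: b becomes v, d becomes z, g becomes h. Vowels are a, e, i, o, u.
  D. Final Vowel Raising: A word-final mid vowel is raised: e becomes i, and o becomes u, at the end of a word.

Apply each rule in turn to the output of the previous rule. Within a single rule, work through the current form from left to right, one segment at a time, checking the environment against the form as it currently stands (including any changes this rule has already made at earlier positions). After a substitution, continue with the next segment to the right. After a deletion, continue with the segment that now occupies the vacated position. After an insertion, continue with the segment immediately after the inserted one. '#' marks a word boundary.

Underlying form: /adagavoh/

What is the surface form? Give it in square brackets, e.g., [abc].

A h-Deletion: [adagavoh] → [adagavo]
B Glottal Epenthesis: [adagavo] → [hadagavo]
C Intervocalic Lenition: [hadagavo] → [hazahavo]
D Final Vowel Raising: [hazahavo] → [hazahavu]

[hazahavu]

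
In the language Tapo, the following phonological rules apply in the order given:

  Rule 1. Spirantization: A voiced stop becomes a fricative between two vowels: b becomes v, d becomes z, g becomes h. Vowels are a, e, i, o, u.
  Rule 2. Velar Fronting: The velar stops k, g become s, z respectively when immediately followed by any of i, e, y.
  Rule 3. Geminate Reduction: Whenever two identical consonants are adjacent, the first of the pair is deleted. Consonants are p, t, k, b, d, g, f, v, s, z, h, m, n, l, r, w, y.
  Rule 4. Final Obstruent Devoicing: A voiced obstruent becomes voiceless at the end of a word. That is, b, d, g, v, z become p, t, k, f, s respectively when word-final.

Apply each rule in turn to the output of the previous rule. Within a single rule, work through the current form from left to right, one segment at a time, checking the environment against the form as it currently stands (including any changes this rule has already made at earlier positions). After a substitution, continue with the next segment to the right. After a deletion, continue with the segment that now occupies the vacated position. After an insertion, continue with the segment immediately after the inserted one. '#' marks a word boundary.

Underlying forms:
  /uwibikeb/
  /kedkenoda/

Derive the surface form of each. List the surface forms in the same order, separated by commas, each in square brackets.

[uwivisep], [sedsenoza]

/uwibikeb/:
  Rule 1 Spirantization: [uwibikeb] → [uwivikeb]
  Rule 2 Velar Fronting: [uwivikeb] → [uwiviseb]
  Rule 3 Geminate Reduction: no change — [uwiviseb]
  Rule 4 Final Obstruent Devoicing: [uwiviseb] → [uwivisep]
/kedkenoda/:
  Rule 1 Spirantization: [kedkenoda] → [kedkenoza]
  Rule 2 Velar Fronting: [kedkenoza] → [sedsenoza]
  Rule 3 Geminate Reduction: no change — [sedsenoza]
  Rule 4 Final Obstruent Devoicing: no change — [sedsenoza]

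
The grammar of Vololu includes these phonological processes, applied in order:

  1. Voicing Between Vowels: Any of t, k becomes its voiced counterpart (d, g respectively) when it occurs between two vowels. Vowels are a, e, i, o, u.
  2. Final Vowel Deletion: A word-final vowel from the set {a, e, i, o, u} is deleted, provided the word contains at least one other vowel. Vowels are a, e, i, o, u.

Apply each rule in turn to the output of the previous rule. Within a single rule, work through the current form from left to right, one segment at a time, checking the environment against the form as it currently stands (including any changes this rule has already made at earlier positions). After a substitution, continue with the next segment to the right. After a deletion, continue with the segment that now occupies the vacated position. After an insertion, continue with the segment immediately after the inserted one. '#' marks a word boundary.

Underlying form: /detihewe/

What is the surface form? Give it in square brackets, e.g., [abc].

[dedihew]

1 Voicing Between Vowels: [detihewe] → [dedihewe]
2 Final Vowel Deletion: [dedihewe] → [dedihew]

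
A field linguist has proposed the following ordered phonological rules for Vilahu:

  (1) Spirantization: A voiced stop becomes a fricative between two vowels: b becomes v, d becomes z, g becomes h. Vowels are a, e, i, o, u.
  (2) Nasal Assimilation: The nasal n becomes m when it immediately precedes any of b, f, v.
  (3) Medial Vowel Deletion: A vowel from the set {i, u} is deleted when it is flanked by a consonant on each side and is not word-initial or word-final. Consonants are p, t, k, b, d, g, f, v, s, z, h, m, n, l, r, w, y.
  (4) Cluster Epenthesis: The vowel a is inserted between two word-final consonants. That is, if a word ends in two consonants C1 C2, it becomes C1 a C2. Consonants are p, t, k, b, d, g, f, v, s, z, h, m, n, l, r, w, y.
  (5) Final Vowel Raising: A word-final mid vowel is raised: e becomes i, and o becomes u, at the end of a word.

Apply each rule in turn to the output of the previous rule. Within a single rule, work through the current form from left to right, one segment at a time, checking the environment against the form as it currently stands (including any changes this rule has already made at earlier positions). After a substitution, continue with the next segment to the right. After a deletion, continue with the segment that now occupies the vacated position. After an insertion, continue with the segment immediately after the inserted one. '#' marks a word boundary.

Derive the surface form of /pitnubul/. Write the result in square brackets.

[ptnval]

(1) Spirantization: [pitnubul] → [pitnuvul]
(2) Nasal Assimilation: no change — [pitnuvul]
(3) Medial Vowel Deletion: [pitnuvul] → [ptnvl]
(4) Cluster Epenthesis: [ptnvl] → [ptnval]
(5) Final Vowel Raising: no change — [ptnval]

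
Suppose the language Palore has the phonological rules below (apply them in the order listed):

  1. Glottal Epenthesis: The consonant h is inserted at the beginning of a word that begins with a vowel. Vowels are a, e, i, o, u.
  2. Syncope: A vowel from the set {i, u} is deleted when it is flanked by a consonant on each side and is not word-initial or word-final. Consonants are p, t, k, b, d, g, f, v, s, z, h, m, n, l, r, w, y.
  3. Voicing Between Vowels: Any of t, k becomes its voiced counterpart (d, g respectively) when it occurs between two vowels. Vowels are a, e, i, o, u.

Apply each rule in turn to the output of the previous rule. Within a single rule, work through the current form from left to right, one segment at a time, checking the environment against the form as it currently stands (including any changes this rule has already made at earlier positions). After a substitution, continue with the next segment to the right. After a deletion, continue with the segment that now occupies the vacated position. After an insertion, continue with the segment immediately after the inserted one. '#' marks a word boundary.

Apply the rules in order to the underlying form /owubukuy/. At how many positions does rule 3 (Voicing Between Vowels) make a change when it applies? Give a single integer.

1 Glottal Epenthesis: [owubukuy] → [howubukuy]
2 Syncope: [howubukuy] → [howbky]
3 Voicing Between Vowels: no change — [howbky]
Rule 3 changed 0 position(s).

0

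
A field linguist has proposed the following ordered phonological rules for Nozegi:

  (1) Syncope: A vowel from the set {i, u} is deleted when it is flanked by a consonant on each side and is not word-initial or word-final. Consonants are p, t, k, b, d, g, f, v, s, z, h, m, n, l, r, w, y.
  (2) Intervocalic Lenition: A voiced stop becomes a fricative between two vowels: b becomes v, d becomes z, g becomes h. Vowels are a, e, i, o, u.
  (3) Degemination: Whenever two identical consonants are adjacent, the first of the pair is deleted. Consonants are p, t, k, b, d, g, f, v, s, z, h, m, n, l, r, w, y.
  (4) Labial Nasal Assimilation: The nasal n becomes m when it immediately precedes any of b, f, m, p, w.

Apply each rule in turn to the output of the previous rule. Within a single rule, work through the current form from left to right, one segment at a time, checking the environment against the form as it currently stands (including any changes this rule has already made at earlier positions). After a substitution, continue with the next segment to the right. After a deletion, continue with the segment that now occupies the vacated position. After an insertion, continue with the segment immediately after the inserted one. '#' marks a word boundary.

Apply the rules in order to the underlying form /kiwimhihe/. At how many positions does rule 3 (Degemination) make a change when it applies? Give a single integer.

1

(1) Syncope: [kiwimhihe] → [kwmhhe]
(2) Intervocalic Lenition: no change — [kwmhhe]
(3) Degemination: [kwmhhe] → [kwmhe]
(4) Labial Nasal Assimilation: no change — [kwmhe]
Rule 3 changed 1 position(s).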